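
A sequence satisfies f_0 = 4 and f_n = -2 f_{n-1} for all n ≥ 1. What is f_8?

f_1 = -2·4 = -8
f_2 = -2·(-8) = 16
f_3 = -2·16 = -32
f_4 = -2·(-32) = 64
f_5 = -2·64 = -128
f_6 = -2·(-128) = 256
f_7 = -2·256 = -512
f_8 = -2·(-512) = 1024

1024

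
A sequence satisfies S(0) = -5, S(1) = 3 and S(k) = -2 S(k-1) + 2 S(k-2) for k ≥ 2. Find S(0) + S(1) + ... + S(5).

S(2) = -2(3) + 2(-5) = -16
S(3) = -2(-16) + 2(3) = 38
S(4) = -2(38) + 2(-16) = -108
S(5) = -2(-108) + 2(38) = 292
Sum = (-5) + 3 + (-16) + 38 + (-108) + 292 = 204

204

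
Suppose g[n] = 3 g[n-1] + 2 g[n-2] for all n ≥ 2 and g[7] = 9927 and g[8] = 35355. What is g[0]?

-6

Rearranging, g[n-2] = (g[n] - 3 g[n-1]) / 2.
g[6] = (35355 - 3*9927) / 2 = 5574/2 = 2787
g[5] = (9927 - 3*2787) / 2 = 1566/2 = 783
g[4] = (2787 - 3*783) / 2 = 438/2 = 219
g[3] = (783 - 3*219) / 2 = 126/2 = 63
g[2] = (219 - 3*63) / 2 = 30/2 = 15
g[1] = (63 - 3*15) / 2 = 18/2 = 9
g[0] = (15 - 3*9) / 2 = -12/2 = -6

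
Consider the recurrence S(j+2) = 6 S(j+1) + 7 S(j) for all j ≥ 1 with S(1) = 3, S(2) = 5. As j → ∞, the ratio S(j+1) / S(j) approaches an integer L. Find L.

The characteristic equation is r^2 - 6r - 7 = 0, which factors as (r - 7)(r + 1) = 0.
So the roots are 7 and -1. Since |7| > |-1| and the coefficient of 7^j is non-zero, the ratio tends to 7.

7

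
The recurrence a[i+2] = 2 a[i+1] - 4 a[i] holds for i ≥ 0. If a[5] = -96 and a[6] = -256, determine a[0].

-4

Rearranging, a[i-2] = (a[i] - 2 a[i-1]) / -4.
a[4] = (-256 - 2*(-96)) / -4 = -64/-4 = 16
a[3] = (-96 - 2*16) / -4 = -128/-4 = 32
a[2] = (16 - 2*32) / -4 = -48/-4 = 12
a[1] = (32 - 2*12) / -4 = 8/-4 = -2
a[0] = (12 - 2*(-2)) / -4 = 16/-4 = -4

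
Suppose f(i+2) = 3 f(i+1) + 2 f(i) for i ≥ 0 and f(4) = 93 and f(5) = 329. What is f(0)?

6

Rearranging, f(i-2) = (f(i) - 3 f(i-1)) / 2.
f(3) = (329 - 3*93) / 2 = 50/2 = 25
f(2) = (93 - 3*25) / 2 = 18/2 = 9
f(1) = (25 - 3*9) / 2 = -2/2 = -1
f(0) = (9 - 3*(-1)) / 2 = 12/2 = 6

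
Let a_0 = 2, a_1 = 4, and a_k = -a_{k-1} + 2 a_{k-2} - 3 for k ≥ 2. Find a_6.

-67

a_2 = -4 + 2(2) - 3 = -3
a_3 = -(-3) + 2(4) - 3 = 8
a_4 = -8 + 2(-3) - 3 = -17
a_5 = -(-17) + 2(8) - 3 = 30
a_6 = -30 + 2(-17) - 3 = -67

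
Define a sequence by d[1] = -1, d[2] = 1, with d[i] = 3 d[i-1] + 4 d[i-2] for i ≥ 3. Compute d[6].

1

d[3] = 3*1 + 4*(-1) = -1
d[4] = 3*(-1) + 4*1 = 1
d[5] = 3*1 + 4*(-1) = -1
d[6] = 3*(-1) + 4*1 = 1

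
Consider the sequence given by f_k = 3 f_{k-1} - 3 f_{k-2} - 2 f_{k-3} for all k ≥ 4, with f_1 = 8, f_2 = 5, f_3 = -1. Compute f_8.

65

f_4 = 3(-1) - 3(5) - 2(8) = -34
f_5 = 3(-34) - 3(-1) - 2(5) = -109
f_6 = 3(-109) - 3(-34) - 2(-1) = -223
f_7 = 3(-223) - 3(-109) - 2(-34) = -274
f_8 = 3(-274) - 3(-223) - 2(-109) = 65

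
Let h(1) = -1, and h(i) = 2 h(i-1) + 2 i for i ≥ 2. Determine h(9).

1258

h(2) = 2*(-1) + 4 = 2
h(3) = 2*2 + 6 = 10
h(4) = 2*10 + 8 = 28
h(5) = 2*28 + 10 = 66
h(6) = 2*66 + 12 = 144
h(7) = 2*144 + 14 = 302
h(8) = 2*302 + 16 = 620
h(9) = 2*620 + 18 = 1258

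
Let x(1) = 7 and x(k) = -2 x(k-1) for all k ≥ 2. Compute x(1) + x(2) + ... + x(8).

x(2) = -2*7 = -14
x(3) = -2*(-14) = 28
x(4) = -2*28 = -56
x(5) = -2*(-56) = 112
x(6) = -2*112 = -224
x(7) = -2*(-224) = 448
x(8) = -2*448 = -896
Sum = 7 + (-14) + 28 + (-56) + 112 + (-224) + 448 + (-896) = -595

-595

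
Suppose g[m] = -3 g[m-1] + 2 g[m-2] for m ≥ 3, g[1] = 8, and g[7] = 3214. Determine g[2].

-2

Let g[2] = z.
g[3] = 16 - 3z
g[4] = -48 + 11z
g[5] = 176 - 39z
g[6] = -624 + 139z
g[7] = 2224 - 495z
So 2224 - 495z = 3214, giving z = -2.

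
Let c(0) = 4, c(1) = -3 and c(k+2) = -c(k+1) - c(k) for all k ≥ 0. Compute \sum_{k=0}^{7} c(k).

1

c(2) = -(-3) - 4 = -1
c(3) = -(-1) - (-3) = 4
c(4) = -4 - (-1) = -3
c(5) = -(-3) - 4 = -1
c(6) = -(-1) - (-3) = 4
c(7) = -4 - (-1) = -3
Sum = 4 + (-3) + (-1) + 4 + (-3) + (-1) + 4 + (-3) = 1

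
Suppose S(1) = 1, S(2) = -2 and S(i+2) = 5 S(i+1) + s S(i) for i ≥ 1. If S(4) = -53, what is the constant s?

S(3) = -10 + s
S(4) = -50 + 3s
So -50 + 3s = -53, giving s = -1.

-1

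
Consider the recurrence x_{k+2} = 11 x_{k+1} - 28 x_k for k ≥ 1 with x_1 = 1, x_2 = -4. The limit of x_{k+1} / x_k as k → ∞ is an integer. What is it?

The characteristic equation is r^2 - 11r + 28 = 0, which factors as (r - 7)(r - 4) = 0.
So the roots are 7 and 4. Since |7| > |4| and the coefficient of 7^k is non-zero, the ratio tends to 7.

7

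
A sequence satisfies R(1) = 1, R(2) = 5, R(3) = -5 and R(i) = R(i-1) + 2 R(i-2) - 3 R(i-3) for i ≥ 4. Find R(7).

R(4) = (-5) + 2(5) - 3(1) = 2
R(5) = 2 + 2(-5) - 3(5) = -23
R(6) = (-23) + 2(2) - 3(-5) = -4
R(7) = (-4) + 2(-23) - 3(2) = -56

-56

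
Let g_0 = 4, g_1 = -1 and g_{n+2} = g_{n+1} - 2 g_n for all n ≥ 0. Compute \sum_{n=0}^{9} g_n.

g_2 = (-1) - 2(4) = -9
g_3 = (-9) - 2(-1) = -7
g_4 = (-7) - 2(-9) = 11
g_5 = 11 - 2(-7) = 25
g_6 = 25 - 2(11) = 3
g_7 = 3 - 2(25) = -47
g_8 = (-47) - 2(3) = -53
g_9 = (-53) - 2(-47) = 41
Sum = 4 + (-1) + (-9) + (-7) + 11 + 25 + 3 + (-47) + (-53) + 41 = -33

-33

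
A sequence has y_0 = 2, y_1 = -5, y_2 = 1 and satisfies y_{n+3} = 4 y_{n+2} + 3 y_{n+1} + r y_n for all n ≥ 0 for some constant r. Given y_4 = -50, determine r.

y_3 = -11 + 2r
y_4 = -41 + 3r
So -41 + 3r = -50, giving r = -3.

-3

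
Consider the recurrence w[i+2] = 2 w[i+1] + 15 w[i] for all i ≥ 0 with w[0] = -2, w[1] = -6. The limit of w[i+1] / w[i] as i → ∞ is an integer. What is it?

The characteristic equation is r^2 - 2r - 15 = 0, which factors as (r - 5)(r + 3) = 0.
So the roots are 5 and -3. Since |5| > |-3| and the coefficient of 5^i is non-zero, the ratio tends to 5.

5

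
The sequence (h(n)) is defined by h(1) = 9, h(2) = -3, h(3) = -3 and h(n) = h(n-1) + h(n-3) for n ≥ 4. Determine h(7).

6

h(4) = (-3) + 9 = 6
h(5) = 6 + (-3) = 3
h(6) = 3 + (-3) = 0
h(7) = 0 + 6 = 6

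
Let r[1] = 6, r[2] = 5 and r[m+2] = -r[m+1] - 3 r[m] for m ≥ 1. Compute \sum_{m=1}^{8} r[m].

r[3] = -5 - 3(6) = -23
r[4] = -(-23) - 3(5) = 8
r[5] = -8 - 3(-23) = 61
r[6] = -61 - 3(8) = -85
r[7] = -(-85) - 3(61) = -98
r[8] = -(-98) - 3(-85) = 353
Sum = 6 + 5 + (-23) + 8 + 61 + (-85) + (-98) + 353 = 227

227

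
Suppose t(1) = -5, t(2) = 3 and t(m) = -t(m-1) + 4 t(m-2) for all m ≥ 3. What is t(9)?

-4943

t(3) = -3 + 4·(-5) = -23
t(4) = -(-23) + 4·3 = 35
t(5) = -35 + 4·(-23) = -127
t(6) = -(-127) + 4·35 = 267
t(7) = -267 + 4·(-127) = -775
t(8) = -(-775) + 4·267 = 1843
t(9) = -1843 + 4·(-775) = -4943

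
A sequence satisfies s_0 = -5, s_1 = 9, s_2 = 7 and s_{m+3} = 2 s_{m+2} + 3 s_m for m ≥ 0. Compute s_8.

s_3 = 2(7) + 3(-5) = -1
s_4 = 2(-1) + 3(9) = 25
s_5 = 2(25) + 3(7) = 71
s_6 = 2(71) + 3(-1) = 139
s_7 = 2(139) + 3(25) = 353
s_8 = 2(353) + 3(71) = 919

919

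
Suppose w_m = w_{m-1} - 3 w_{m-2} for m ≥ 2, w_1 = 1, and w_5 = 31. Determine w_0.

2

Let w_0 = z.
w_2 = 1 - 3z
w_3 = -2 - 3z
w_4 = -5 + 6z
w_5 = 1 + 15z
So 1 + 15z = 31, giving z = 2.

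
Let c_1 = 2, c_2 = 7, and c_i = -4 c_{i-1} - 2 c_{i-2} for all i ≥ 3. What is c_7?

-4576

c_3 = -4(7) - 2(2) = -32
c_4 = -4(-32) - 2(7) = 114
c_5 = -4(114) - 2(-32) = -392
c_6 = -4(-392) - 2(114) = 1340
c_7 = -4(1340) - 2(-392) = -4576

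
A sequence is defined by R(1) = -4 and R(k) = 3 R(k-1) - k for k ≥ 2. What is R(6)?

R(2) = 3(-4) - 2 = -14
R(3) = 3(-14) - 3 = -45
R(4) = 3(-45) - 4 = -139
R(5) = 3(-139) - 5 = -422
R(6) = 3(-422) - 6 = -1272

-1272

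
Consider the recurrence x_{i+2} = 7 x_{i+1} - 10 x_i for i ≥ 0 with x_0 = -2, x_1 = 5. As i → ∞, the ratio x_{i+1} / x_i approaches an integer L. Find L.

The characteristic equation is r^2 - 7r + 10 = 0, which factors as (r - 5)(r - 2) = 0.
So the roots are 5 and 2. Since |5| > |2| and the coefficient of 5^i is non-zero, the ratio tends to 5.

5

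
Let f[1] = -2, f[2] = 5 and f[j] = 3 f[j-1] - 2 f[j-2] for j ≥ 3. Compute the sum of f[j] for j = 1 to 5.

172

f[3] = 3*5 - 2*(-2) = 19
f[4] = 3*19 - 2*5 = 47
f[5] = 3*47 - 2*19 = 103
Sum = (-2) + 5 + 19 + 47 + 103 = 172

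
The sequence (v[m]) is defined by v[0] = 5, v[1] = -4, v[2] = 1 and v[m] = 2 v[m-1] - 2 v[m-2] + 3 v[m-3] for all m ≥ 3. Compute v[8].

v[3] = 2*1 - 2*(-4) + 3*5 = 25
v[4] = 2*25 - 2*1 + 3*(-4) = 36
v[5] = 2*36 - 2*25 + 3*1 = 25
v[6] = 2*25 - 2*36 + 3*25 = 53
v[7] = 2*53 - 2*25 + 3*36 = 164
v[8] = 2*164 - 2*53 + 3*25 = 297

297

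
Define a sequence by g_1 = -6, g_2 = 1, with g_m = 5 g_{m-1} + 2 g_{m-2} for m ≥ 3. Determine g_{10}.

g_3 = 5*1 + 2*(-6) = -7
g_4 = 5*(-7) + 2*1 = -33
g_5 = 5*(-33) + 2*(-7) = -179
g_6 = 5*(-179) + 2*(-33) = -961
g_7 = 5*(-961) + 2*(-179) = -5163
g_8 = 5*(-5163) + 2*(-961) = -27737
g_9 = 5*(-27737) + 2*(-5163) = -149011
g_{10} = 5*(-149011) + 2*(-27737) = -800529

-800529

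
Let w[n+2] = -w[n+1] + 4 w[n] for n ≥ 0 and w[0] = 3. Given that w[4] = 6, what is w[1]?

Let w[1] = y.
w[2] = 12 - y
w[3] = -12 + 5y
w[4] = 60 - 9y
So 60 - 9y = 6, giving y = 6.

6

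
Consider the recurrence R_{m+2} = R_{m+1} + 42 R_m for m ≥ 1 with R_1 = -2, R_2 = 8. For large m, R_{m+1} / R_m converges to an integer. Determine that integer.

The characteristic equation is r^2 - r - 42 = 0, which factors as (r - 7)(r + 6) = 0.
So the roots are 7 and -6. Since |7| > |-6| and the coefficient of 7^m is non-zero, the ratio tends to 7.

7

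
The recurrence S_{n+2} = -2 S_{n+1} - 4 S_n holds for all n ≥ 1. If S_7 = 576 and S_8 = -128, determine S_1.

Rearranging, S_{n-2} = (S_n + 2 S_{n-1}) / -4.
S_6 = (-128 + 2(576)) / -4 = 1024/-4 = -256
S_5 = (576 + 2(-256)) / -4 = 64/-4 = -16
S_4 = (-256 + 2(-16)) / -4 = -288/-4 = 72
S_3 = (-16 + 2(72)) / -4 = 128/-4 = -32
S_2 = (72 + 2(-32)) / -4 = 8/-4 = -2
S_1 = (-32 + 2(-2)) / -4 = -36/-4 = 9

9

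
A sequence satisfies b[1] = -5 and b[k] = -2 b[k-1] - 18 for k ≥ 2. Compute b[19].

262138

The fixed point is -18/(1 + 2) = -6, so b[k] + 6 = -2(b[k-1] + 6).
Hence b[k] = 1·(-2)^{k-1} - 6.
b[19] = 1·(-2)^{18} - 6 = 1·262144 - 6 = 262138.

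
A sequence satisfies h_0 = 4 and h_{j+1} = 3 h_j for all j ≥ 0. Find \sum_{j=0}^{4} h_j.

484

h_1 = 3(4) = 12
h_2 = 3(12) = 36
h_3 = 3(36) = 108
h_4 = 3(108) = 324
Sum = 4 + 12 + 36 + 108 + 324 = 484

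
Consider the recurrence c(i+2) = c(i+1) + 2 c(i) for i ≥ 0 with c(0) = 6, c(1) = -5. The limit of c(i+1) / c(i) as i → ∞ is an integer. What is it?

The characteristic equation is r^2 - r - 2 = 0, which factors as (r - 2)(r + 1) = 0.
So the roots are 2 and -1. Since |2| > |-1| and the coefficient of 2^i is non-zero, the ratio tends to 2.

2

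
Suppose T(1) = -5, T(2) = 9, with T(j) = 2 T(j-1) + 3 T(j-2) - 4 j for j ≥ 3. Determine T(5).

-61

T(3) = 2(9) + 3(-5) - 12 = -9
T(4) = 2(-9) + 3(9) - 16 = -7
T(5) = 2(-7) + 3(-9) - 20 = -61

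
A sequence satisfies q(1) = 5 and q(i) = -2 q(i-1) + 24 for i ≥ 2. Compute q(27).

The fixed point is 24/(1 + 2) = 8, so q(i) - 8 = -2(q(i-1) - 8).
Hence q(i) = -3·(-2)^{i-1} + 8.
q(27) = -3·(-2)^{26} + 8 = -3·67108864 + 8 = -201326584.

-201326584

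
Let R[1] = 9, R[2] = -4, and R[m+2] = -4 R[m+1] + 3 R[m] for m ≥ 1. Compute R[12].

-40344424

R[3] = -4·(-4) + 3·9 = 43
R[4] = -4·43 + 3·(-4) = -184
R[5] = -4·(-184) + 3·43 = 865
R[6] = -4·865 + 3·(-184) = -4012
R[7] = -4·(-4012) + 3·865 = 18643
R[8] = -4·18643 + 3·(-4012) = -86608
R[9] = -4·(-86608) + 3·18643 = 402361
R[10] = -4·402361 + 3·(-86608) = -1869268
R[11] = -4·(-1869268) + 3·402361 = 8684155
R[12] = -4·8684155 + 3·(-1869268) = -40344424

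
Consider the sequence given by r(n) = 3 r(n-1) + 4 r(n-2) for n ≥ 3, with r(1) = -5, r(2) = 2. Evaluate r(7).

r(3) = 3(2) + 4(-5) = -14
r(4) = 3(-14) + 4(2) = -34
r(5) = 3(-34) + 4(-14) = -158
r(6) = 3(-158) + 4(-34) = -610
r(7) = 3(-610) + 4(-158) = -2462

-2462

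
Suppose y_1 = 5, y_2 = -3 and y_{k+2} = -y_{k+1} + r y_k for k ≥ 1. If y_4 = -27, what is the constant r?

y_3 = 3 + 5r
y_4 = -3 - 8r
So -3 - 8r = -27, giving r = 3.

3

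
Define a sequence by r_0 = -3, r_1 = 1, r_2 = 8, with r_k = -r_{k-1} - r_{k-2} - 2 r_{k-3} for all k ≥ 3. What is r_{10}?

r_3 = -8 - 1 - 2·(-3) = -3
r_4 = -(-3) - 8 - 2·1 = -7
r_5 = -(-7) - (-3) - 2·8 = -6
r_6 = -(-6) - (-7) - 2·(-3) = 19
r_7 = -19 - (-6) - 2·(-7) = 1
r_8 = -1 - 19 - 2·(-6) = -8
r_9 = -(-8) - 1 - 2·19 = -31
r_{10} = -(-31) - (-8) - 2·1 = 37

37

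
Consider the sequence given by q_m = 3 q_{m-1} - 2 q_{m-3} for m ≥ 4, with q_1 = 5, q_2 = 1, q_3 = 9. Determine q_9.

2625

q_4 = 3·9 - 2·5 = 17
q_5 = 3·17 - 2·1 = 49
q_6 = 3·49 - 2·9 = 129
q_7 = 3·129 - 2·17 = 353
q_8 = 3·353 - 2·49 = 961
q_9 = 3·961 - 2·129 = 2625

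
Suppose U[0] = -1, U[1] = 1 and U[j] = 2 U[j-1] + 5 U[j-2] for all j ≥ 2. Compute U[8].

U[2] = 2(1) + 5(-1) = -3
U[3] = 2(-3) + 5(1) = -1
U[4] = 2(-1) + 5(-3) = -17
U[5] = 2(-17) + 5(-1) = -39
U[6] = 2(-39) + 5(-17) = -163
U[7] = 2(-163) + 5(-39) = -521
U[8] = 2(-521) + 5(-163) = -1857

-1857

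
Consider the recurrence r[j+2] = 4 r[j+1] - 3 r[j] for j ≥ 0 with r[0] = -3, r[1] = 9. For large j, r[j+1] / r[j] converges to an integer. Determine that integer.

3

The characteristic equation is r^2 - 4r + 3 = 0, which factors as (r - 3)(r - 1) = 0.
So the roots are 3 and 1. Since |3| > |1| and the coefficient of 3^j is non-zero, the ratio tends to 3.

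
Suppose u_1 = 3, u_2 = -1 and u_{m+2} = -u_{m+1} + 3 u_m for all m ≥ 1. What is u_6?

u_3 = -(-1) + 3(3) = 10
u_4 = -10 + 3(-1) = -13
u_5 = -(-13) + 3(10) = 43
u_6 = -43 + 3(-13) = -82

-82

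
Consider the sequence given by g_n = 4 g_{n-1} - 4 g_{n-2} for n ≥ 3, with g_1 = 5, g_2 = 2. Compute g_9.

-6912

g_3 = 4*2 - 4*5 = -12
g_4 = 4*(-12) - 4*2 = -56
g_5 = 4*(-56) - 4*(-12) = -176
g_6 = 4*(-176) - 4*(-56) = -480
g_7 = 4*(-480) - 4*(-176) = -1216
g_8 = 4*(-1216) - 4*(-480) = -2944
g_9 = 4*(-2944) - 4*(-1216) = -6912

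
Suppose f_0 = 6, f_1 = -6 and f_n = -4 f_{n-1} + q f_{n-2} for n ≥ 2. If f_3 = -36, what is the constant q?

-2

f_2 = 24 + 6q
f_3 = -96 - 30q
So -96 - 30q = -36, giving q = -2.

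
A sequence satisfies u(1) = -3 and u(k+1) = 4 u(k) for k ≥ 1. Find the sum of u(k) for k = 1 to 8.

u(2) = 4(-3) = -12
u(3) = 4(-12) = -48
u(4) = 4(-48) = -192
u(5) = 4(-192) = -768
u(6) = 4(-768) = -3072
u(7) = 4(-3072) = -12288
u(8) = 4(-12288) = -49152
Sum = (-3) + (-12) + (-48) + (-192) + (-768) + (-3072) + (-12288) + (-49152) = -65535

-65535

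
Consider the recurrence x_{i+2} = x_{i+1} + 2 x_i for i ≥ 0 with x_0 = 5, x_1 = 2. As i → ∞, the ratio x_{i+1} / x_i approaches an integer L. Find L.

2

The characteristic equation is r^2 - r - 2 = 0, which factors as (r - 2)(r + 1) = 0.
So the roots are 2 and -1. Since |2| > |-1| and the coefficient of 2^i is non-zero, the ratio tends to 2.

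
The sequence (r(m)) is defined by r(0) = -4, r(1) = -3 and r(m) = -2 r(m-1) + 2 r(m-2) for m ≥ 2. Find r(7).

r(2) = -2(-3) + 2(-4) = -2
r(3) = -2(-2) + 2(-3) = -2
r(4) = -2(-2) + 2(-2) = 0
r(5) = -2(0) + 2(-2) = -4
r(6) = -2(-4) + 2(0) = 8
r(7) = -2(8) + 2(-4) = -24

-24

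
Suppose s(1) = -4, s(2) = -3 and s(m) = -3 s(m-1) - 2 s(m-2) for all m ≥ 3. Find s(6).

-213

s(3) = -3·(-3) - 2·(-4) = 17
s(4) = -3·17 - 2·(-3) = -45
s(5) = -3·(-45) - 2·17 = 101
s(6) = -3·101 - 2·(-45) = -213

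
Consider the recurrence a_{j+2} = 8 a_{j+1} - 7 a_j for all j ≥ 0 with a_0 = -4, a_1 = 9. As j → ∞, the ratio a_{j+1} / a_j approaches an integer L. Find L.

7

The characteristic equation is r^2 - 8r + 7 = 0, which factors as (r - 7)(r - 1) = 0.
So the roots are 7 and 1. Since |7| > |1| and the coefficient of 7^j is non-zero, the ratio tends to 7.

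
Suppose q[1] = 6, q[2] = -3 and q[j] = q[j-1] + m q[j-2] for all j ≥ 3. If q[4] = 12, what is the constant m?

q[3] = -3 + 6m
q[4] = -3 + 3m
So -3 + 3m = 12, giving m = 5.

5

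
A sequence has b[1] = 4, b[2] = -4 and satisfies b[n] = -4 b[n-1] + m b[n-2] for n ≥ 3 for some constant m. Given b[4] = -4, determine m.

-3

b[3] = 16 + 4m
b[4] = -64 - 20m
So -64 - 20m = -4, giving m = -3.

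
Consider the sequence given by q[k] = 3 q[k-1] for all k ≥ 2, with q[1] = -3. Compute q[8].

q[2] = 3*(-3) = -9
q[3] = 3*(-9) = -27
q[4] = 3*(-27) = -81
q[5] = 3*(-81) = -243
q[6] = 3*(-243) = -729
q[7] = 3*(-729) = -2187
q[8] = 3*(-2187) = -6561

-6561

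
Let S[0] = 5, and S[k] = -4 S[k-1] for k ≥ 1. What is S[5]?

S[1] = -4*5 = -20
S[2] = -4*(-20) = 80
S[3] = -4*80 = -320
S[4] = -4*(-320) = 1280
S[5] = -4*1280 = -5120

-5120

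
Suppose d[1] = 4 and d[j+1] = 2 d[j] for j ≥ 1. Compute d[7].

d[2] = 2(4) = 8
d[3] = 2(8) = 16
d[4] = 2(16) = 32
d[5] = 2(32) = 64
d[6] = 2(64) = 128
d[7] = 2(128) = 256

256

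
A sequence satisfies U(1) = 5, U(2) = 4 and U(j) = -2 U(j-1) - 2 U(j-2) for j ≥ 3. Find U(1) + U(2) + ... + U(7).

U(3) = -2*4 - 2*5 = -18
U(4) = -2*(-18) - 2*4 = 28
U(5) = -2*28 - 2*(-18) = -20
U(6) = -2*(-20) - 2*28 = -16
U(7) = -2*(-16) - 2*(-20) = 72
Sum = 5 + 4 + (-18) + 28 + (-20) + (-16) + 72 = 55

55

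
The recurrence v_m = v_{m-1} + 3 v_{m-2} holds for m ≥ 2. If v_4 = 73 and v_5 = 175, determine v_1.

7

Rearranging, v_{m-2} = (v_m - v_{m-1}) / 3.
v_3 = (175 - 73) / 3 = 102/3 = 34
v_2 = (73 - 34) / 3 = 39/3 = 13
v_1 = (34 - 13) / 3 = 21/3 = 7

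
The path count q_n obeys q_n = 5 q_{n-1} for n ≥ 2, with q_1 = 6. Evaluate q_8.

q_2 = 5(6) = 30
q_3 = 5(30) = 150
q_4 = 5(150) = 750
q_5 = 5(750) = 3750
q_6 = 5(3750) = 18750
q_7 = 5(18750) = 93750
q_8 = 5(93750) = 468750

468750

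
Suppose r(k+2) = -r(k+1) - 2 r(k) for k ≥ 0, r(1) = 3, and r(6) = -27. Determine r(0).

-6

Let r(0) = y.
r(2) = -3 - 2y
r(3) = -3 + 2y
r(4) = 9 + 2y
r(5) = -3 - 6y
r(6) = -15 + 2y
So -15 + 2y = -27, giving y = -6.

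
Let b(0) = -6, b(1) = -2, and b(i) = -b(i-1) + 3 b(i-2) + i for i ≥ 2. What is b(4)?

-49

b(2) = -(-2) + 3*(-6) + 2 = -14
b(3) = -(-14) + 3*(-2) + 3 = 11
b(4) = -11 + 3*(-14) + 4 = -49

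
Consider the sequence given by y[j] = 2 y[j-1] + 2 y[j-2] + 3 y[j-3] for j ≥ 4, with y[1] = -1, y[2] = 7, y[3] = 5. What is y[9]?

5549

y[4] = 2(5) + 2(7) + 3(-1) = 21
y[5] = 2(21) + 2(5) + 3(7) = 73
y[6] = 2(73) + 2(21) + 3(5) = 203
y[7] = 2(203) + 2(73) + 3(21) = 615
y[8] = 2(615) + 2(203) + 3(73) = 1855
y[9] = 2(1855) + 2(615) + 3(203) = 5549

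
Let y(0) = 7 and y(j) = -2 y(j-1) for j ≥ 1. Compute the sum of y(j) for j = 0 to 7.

-595

y(1) = -2*7 = -14
y(2) = -2*(-14) = 28
y(3) = -2*28 = -56
y(4) = -2*(-56) = 112
y(5) = -2*112 = -224
y(6) = -2*(-224) = 448
y(7) = -2*448 = -896
Sum = 7 + (-14) + 28 + (-56) + 112 + (-224) + 448 + (-896) = -595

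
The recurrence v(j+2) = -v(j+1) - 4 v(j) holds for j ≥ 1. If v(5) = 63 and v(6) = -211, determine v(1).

7

Rearranging, v(j-2) = (v(j) + v(j-1)) / -4.
v(4) = (-211 + 63) / -4 = -148/-4 = 37
v(3) = (63 + 37) / -4 = 100/-4 = -25
v(2) = (37 + (-25)) / -4 = 12/-4 = -3
v(1) = (-25 + (-3)) / -4 = -28/-4 = 7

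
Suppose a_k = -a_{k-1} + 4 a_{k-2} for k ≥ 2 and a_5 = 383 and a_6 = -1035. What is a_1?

Rearranging, a_{k-2} = (a_k + a_{k-1}) / 4.
a_4 = (-1035 + 383) / 4 = -652/4 = -163
a_3 = (383 + (-163)) / 4 = 220/4 = 55
a_2 = (-163 + 55) / 4 = -108/4 = -27
a_1 = (55 + (-27)) / 4 = 28/4 = 7

7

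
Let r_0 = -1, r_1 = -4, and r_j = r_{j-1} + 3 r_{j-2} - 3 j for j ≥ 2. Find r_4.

r_2 = (-4) + 3*(-1) - 6 = -13
r_3 = (-13) + 3*(-4) - 9 = -34
r_4 = (-34) + 3*(-13) - 12 = -85

-85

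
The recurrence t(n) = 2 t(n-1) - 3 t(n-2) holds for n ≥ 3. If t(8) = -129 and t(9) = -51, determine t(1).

Rearranging, t(n-2) = (t(n) - 2 t(n-1)) / -3.
t(7) = (-51 - 2(-129)) / -3 = 207/-3 = -69
t(6) = (-129 - 2(-69)) / -3 = 9/-3 = -3
t(5) = (-69 - 2(-3)) / -3 = -63/-3 = 21
t(4) = (-3 - 2(21)) / -3 = -45/-3 = 15
t(3) = (21 - 2(15)) / -3 = -9/-3 = 3
t(2) = (15 - 2(3)) / -3 = 9/-3 = -3
t(1) = (3 - 2(-3)) / -3 = 9/-3 = -3

-3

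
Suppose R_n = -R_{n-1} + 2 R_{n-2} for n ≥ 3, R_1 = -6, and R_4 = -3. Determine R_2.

Let R_2 = y.
R_3 = -12 - y
R_4 = 12 + 3y
So 12 + 3y = -3, giving y = -5.

-5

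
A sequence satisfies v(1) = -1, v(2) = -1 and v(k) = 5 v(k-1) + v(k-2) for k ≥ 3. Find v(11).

-3155901

v(3) = 5*(-1) + (-1) = -6
v(4) = 5*(-6) + (-1) = -31
v(5) = 5*(-31) + (-6) = -161
v(6) = 5*(-161) + (-31) = -836
v(7) = 5*(-836) + (-161) = -4341
v(8) = 5*(-4341) + (-836) = -22541
v(9) = 5*(-22541) + (-4341) = -117046
v(10) = 5*(-117046) + (-22541) = -607771
v(11) = 5*(-607771) + (-117046) = -3155901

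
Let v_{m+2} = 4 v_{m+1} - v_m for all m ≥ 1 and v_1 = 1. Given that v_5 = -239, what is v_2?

-4

Let v_2 = z.
v_3 = -1 + 4z
v_4 = -4 + 15z
v_5 = -15 + 56z
So -15 + 56z = -239, giving z = -4.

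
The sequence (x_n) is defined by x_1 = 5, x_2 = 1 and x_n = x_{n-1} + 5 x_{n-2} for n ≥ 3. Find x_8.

x_3 = 1 + 5*5 = 26
x_4 = 26 + 5*1 = 31
x_5 = 31 + 5*26 = 161
x_6 = 161 + 5*31 = 316
x_7 = 316 + 5*161 = 1121
x_8 = 1121 + 5*316 = 2701

2701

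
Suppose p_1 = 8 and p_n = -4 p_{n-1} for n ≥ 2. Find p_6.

p_2 = -4·8 = -32
p_3 = -4·(-32) = 128
p_4 = -4·128 = -512
p_5 = -4·(-512) = 2048
p_6 = -4·2048 = -8192

-8192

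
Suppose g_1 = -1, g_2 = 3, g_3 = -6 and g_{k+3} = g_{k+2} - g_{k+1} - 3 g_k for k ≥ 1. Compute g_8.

54

g_4 = (-6) - 3 - 3·(-1) = -6
g_5 = (-6) - (-6) - 3·3 = -9
g_6 = (-9) - (-6) - 3·(-6) = 15
g_7 = 15 - (-9) - 3·(-6) = 42
g_8 = 42 - 15 - 3·(-9) = 54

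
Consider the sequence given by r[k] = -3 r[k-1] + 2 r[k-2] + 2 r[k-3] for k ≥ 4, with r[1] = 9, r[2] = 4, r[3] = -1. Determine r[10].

40039

r[4] = -3·(-1) + 2·4 + 2·9 = 29
r[5] = -3·29 + 2·(-1) + 2·4 = -81
r[6] = -3·(-81) + 2·29 + 2·(-1) = 299
r[7] = -3·299 + 2·(-81) + 2·29 = -1001
r[8] = -3·(-1001) + 2·299 + 2·(-81) = 3439
r[9] = -3·3439 + 2·(-1001) + 2·299 = -11721
r[10] = -3·(-11721) + 2·3439 + 2·(-1001) = 40039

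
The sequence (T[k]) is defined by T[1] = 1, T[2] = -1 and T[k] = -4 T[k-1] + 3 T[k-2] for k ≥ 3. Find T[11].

1456615

T[3] = -4·(-1) + 3·1 = 7
T[4] = -4·7 + 3·(-1) = -31
T[5] = -4·(-31) + 3·7 = 145
T[6] = -4·145 + 3·(-31) = -673
T[7] = -4·(-673) + 3·145 = 3127
T[8] = -4·3127 + 3·(-673) = -14527
T[9] = -4·(-14527) + 3·3127 = 67489
T[10] = -4·67489 + 3·(-14527) = -313537
T[11] = -4·(-313537) + 3·67489 = 1456615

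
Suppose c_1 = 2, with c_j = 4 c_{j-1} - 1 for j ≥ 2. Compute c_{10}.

436907

c_2 = 4·2 - 1 = 7
c_3 = 4·7 - 1 = 27
c_4 = 4·27 - 1 = 107
c_5 = 4·107 - 1 = 427
c_6 = 4·427 - 1 = 1707
c_7 = 4·1707 - 1 = 6827
c_8 = 4·6827 - 1 = 27307
c_9 = 4·27307 - 1 = 109227
c_{10} = 4·109227 - 1 = 436907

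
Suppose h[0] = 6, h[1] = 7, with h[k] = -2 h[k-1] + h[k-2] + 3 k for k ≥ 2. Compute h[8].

h[2] = -2·7 + 6 + 6 = -2
h[3] = -2·(-2) + 7 + 9 = 20
h[4] = -2·20 + (-2) + 12 = -30
h[5] = -2·(-30) + 20 + 15 = 95
h[6] = -2·95 + (-30) + 18 = -202
h[7] = -2·(-202) + 95 + 21 = 520
h[8] = -2·520 + (-202) + 24 = -1218

-1218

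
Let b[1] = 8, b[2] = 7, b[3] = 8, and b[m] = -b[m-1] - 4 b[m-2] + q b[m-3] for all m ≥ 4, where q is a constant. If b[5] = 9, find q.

-5

b[4] = -36 + 8q
b[5] = 4 - q
So 4 - q = 9, giving q = -5.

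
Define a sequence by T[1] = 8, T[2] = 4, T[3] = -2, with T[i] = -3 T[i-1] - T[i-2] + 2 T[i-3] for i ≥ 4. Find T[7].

-250

T[4] = -3(-2) - 4 + 2(8) = 18
T[5] = -3(18) - (-2) + 2(4) = -44
T[6] = -3(-44) - 18 + 2(-2) = 110
T[7] = -3(110) - (-44) + 2(18) = -250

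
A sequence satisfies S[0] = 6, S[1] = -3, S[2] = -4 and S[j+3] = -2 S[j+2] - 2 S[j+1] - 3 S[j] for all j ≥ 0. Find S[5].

S[3] = -2*(-4) - 2*(-3) - 3*6 = -4
S[4] = -2*(-4) - 2*(-4) - 3*(-3) = 25
S[5] = -2*25 - 2*(-4) - 3*(-4) = -30

-30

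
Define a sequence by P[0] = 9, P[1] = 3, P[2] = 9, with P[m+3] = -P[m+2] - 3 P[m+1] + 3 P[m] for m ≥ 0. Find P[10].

-1863

P[3] = -9 - 3(3) + 3(9) = 9
P[4] = -9 - 3(9) + 3(3) = -27
P[5] = -(-27) - 3(9) + 3(9) = 27
P[6] = -27 - 3(-27) + 3(9) = 81
P[7] = -81 - 3(27) + 3(-27) = -243
P[8] = -(-243) - 3(81) + 3(27) = 81
P[9] = -81 - 3(-243) + 3(81) = 891
P[10] = -891 - 3(81) + 3(-243) = -1863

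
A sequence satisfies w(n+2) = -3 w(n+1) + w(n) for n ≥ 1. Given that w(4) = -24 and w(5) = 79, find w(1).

Rearranging, w(n-2) = w(n) + 3 w(n-1).
w(3) = 79 + 3(-24) = 7
w(2) = -24 + 3(7) = -3
w(1) = 7 + 3(-3) = -2

-2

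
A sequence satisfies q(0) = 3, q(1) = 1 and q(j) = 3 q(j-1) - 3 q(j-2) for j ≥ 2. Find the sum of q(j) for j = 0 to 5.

-140

q(2) = 3·1 - 3·3 = -6
q(3) = 3·(-6) - 3·1 = -21
q(4) = 3·(-21) - 3·(-6) = -45
q(5) = 3·(-45) - 3·(-21) = -72
Sum = 3 + 1 + (-6) + (-21) + (-45) + (-72) = -140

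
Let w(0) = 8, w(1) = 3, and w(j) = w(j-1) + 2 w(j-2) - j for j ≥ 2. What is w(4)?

50

w(2) = 3 + 2(8) - 2 = 17
w(3) = 17 + 2(3) - 3 = 20
w(4) = 20 + 2(17) - 4 = 50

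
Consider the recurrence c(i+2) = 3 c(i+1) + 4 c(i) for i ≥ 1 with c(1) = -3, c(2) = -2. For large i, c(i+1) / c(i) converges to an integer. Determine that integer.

4

The characteristic equation is r^2 - 3r - 4 = 0, which factors as (r - 4)(r + 1) = 0.
So the roots are 4 and -1. Since |4| > |-1| and the coefficient of 4^i is non-zero, the ratio tends to 4.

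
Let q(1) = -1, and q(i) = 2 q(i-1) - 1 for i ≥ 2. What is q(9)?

-511

q(2) = 2*(-1) - 1 = -3
q(3) = 2*(-3) - 1 = -7
q(4) = 2*(-7) - 1 = -15
q(5) = 2*(-15) - 1 = -31
q(6) = 2*(-31) - 1 = -63
q(7) = 2*(-63) - 1 = -127
q(8) = 2*(-127) - 1 = -255
q(9) = 2*(-255) - 1 = -511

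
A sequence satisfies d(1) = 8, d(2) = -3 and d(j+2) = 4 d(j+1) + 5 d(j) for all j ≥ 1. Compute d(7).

13028

d(3) = 4·(-3) + 5·8 = 28
d(4) = 4·28 + 5·(-3) = 97
d(5) = 4·97 + 5·28 = 528
d(6) = 4·528 + 5·97 = 2597
d(7) = 4·2597 + 5·528 = 13028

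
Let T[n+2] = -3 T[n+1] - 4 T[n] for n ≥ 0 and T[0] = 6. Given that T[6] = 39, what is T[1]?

-5

Let T[1] = v.
T[2] = -24 - 3v
T[3] = 72 + 5v
T[4] = -120 - 3v
T[5] = 72 - 11v
T[6] = 264 + 45v
So 264 + 45v = 39, giving v = -5.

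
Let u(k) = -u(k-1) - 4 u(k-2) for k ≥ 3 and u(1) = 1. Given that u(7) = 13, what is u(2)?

Let u(2) = x.
u(3) = -4 - x
u(4) = 4 - 3x
u(5) = 12 + 7x
u(6) = -28 + 5x
u(7) = -20 - 33x
So -20 - 33x = 13, giving x = -1.

-1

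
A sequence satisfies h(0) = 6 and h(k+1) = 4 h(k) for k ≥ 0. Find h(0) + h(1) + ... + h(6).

h(1) = 4·6 = 24
h(2) = 4·24 = 96
h(3) = 4·96 = 384
h(4) = 4·384 = 1536
h(5) = 4·1536 = 6144
h(6) = 4·6144 = 24576
Sum = 6 + 24 + 96 + 384 + 1536 + 6144 + 24576 = 32766

32766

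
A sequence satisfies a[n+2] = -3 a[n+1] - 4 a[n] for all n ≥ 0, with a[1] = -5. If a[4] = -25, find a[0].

Let a[0] = y.
a[2] = 15 - 4y
a[3] = -25 + 12y
a[4] = 15 - 20y
So 15 - 20y = -25, giving y = 2.

2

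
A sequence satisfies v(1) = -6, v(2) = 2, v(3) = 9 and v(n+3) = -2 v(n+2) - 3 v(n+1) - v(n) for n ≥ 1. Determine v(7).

-65

v(4) = -2·9 - 3·2 - (-6) = -18
v(5) = -2·(-18) - 3·9 - 2 = 7
v(6) = -2·7 - 3·(-18) - 9 = 31
v(7) = -2·31 - 3·7 - (-18) = -65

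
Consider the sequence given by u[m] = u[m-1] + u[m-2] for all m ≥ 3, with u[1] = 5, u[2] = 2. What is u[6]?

u[3] = 2 + 5 = 7
u[4] = 7 + 2 = 9
u[5] = 9 + 7 = 16
u[6] = 16 + 9 = 25

25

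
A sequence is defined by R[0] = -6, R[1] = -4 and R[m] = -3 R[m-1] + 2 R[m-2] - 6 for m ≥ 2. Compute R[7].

R[2] = -3·(-4) + 2·(-6) - 6 = -6
R[3] = -3·(-6) + 2·(-4) - 6 = 4
R[4] = -3·4 + 2·(-6) - 6 = -30
R[5] = -3·(-30) + 2·4 - 6 = 92
R[6] = -3·92 + 2·(-30) - 6 = -342
R[7] = -3·(-342) + 2·92 - 6 = 1204

1204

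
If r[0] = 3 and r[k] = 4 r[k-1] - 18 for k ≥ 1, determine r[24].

The fixed point is -18/(1 - 4) = 6, so r[k] - 6 = 4(r[k-1] - 6).
Hence r[k] = -3·4^k + 6.
r[24] = -3·4^{24} + 6 = -3·281474976710656 + 6 = -844424930131962.

-844424930131962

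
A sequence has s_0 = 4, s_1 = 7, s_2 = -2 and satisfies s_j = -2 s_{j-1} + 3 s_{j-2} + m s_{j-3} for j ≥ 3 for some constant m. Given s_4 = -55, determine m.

-1

s_3 = 25 + 4m
s_4 = -56 - m
So -56 - m = -55, giving m = -1.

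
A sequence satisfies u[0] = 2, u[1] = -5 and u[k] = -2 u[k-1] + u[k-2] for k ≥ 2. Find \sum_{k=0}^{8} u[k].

1682

u[2] = -2·(-5) + 2 = 12
u[3] = -2·12 + (-5) = -29
u[4] = -2·(-29) + 12 = 70
u[5] = -2·70 + (-29) = -169
u[6] = -2·(-169) + 70 = 408
u[7] = -2·408 + (-169) = -985
u[8] = -2·(-985) + 408 = 2378
Sum = 2 + (-5) + 12 + (-29) + 70 + (-169) + 408 + (-985) + 2378 = 1682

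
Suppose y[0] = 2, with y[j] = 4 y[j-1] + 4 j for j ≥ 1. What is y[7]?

61884

y[1] = 4(2) + 4 = 12
y[2] = 4(12) + 8 = 56
y[3] = 4(56) + 12 = 236
y[4] = 4(236) + 16 = 960
y[5] = 4(960) + 20 = 3860
y[6] = 4(3860) + 24 = 15464
y[7] = 4(15464) + 28 = 61884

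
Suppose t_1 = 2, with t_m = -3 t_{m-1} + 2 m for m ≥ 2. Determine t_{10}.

-22138

t_2 = -3·2 + 4 = -2
t_3 = -3·(-2) + 6 = 12
t_4 = -3·12 + 8 = -28
t_5 = -3·(-28) + 10 = 94
t_6 = -3·94 + 12 = -270
t_7 = -3·(-270) + 14 = 824
t_8 = -3·824 + 16 = -2456
t_9 = -3·(-2456) + 18 = 7386
t_{10} = -3·7386 + 20 = -22138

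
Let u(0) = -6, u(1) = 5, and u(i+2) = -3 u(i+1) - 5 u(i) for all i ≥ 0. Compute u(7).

u(2) = -3·5 - 5·(-6) = 15
u(3) = -3·15 - 5·5 = -70
u(4) = -3·(-70) - 5·15 = 135
u(5) = -3·135 - 5·(-70) = -55
u(6) = -3·(-55) - 5·135 = -510
u(7) = -3·(-510) - 5·(-55) = 1805

1805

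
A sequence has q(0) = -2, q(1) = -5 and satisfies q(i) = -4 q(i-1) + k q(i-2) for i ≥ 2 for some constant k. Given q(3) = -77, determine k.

1

q(2) = 20 - 2k
q(3) = -80 + 3k
So -80 + 3k = -77, giving k = 1.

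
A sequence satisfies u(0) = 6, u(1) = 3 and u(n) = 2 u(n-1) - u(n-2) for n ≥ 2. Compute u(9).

u(2) = 2*3 - 6 = 0
u(3) = 2*0 - 3 = -3
u(4) = 2*(-3) - 0 = -6
u(5) = 2*(-6) - (-3) = -9
u(6) = 2*(-9) - (-6) = -12
u(7) = 2*(-12) - (-9) = -15
u(8) = 2*(-15) - (-12) = -18
u(9) = 2*(-18) - (-15) = -21

-21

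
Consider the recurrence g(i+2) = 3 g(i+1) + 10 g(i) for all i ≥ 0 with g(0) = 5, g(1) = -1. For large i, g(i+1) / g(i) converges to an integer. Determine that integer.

The characteristic equation is r^2 - 3r - 10 = 0, which factors as (r - 5)(r + 2) = 0.
So the roots are 5 and -2. Since |5| > |-2| and the coefficient of 5^i is non-zero, the ratio tends to 5.

5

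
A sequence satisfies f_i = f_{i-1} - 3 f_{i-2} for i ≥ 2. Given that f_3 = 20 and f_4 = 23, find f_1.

-7

Rearranging, f_{i-2} = (f_i - f_{i-1}) / -3.
f_2 = (23 - 20) / -3 = 3/-3 = -1
f_1 = (20 - (-1)) / -3 = 21/-3 = -7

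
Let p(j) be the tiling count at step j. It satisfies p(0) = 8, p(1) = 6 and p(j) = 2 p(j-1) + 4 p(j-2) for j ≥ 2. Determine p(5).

p(2) = 2·6 + 4·8 = 44
p(3) = 2·44 + 4·6 = 112
p(4) = 2·112 + 4·44 = 400
p(5) = 2·400 + 4·112 = 1248

1248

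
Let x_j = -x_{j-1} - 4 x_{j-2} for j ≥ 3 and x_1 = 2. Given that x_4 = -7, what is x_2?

5

Let x_2 = v.
x_3 = -8 - v
x_4 = 8 - 3v
So 8 - 3v = -7, giving v = 5.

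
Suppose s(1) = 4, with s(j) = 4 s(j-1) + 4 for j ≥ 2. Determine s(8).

s(2) = 4·4 + 4 = 20
s(3) = 4·20 + 4 = 84
s(4) = 4·84 + 4 = 340
s(5) = 4·340 + 4 = 1364
s(6) = 4·1364 + 4 = 5460
s(7) = 4·5460 + 4 = 21844
s(8) = 4·21844 + 4 = 87380

87380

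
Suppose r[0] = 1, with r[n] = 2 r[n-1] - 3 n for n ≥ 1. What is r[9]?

r[1] = 2(1) - 3 = -1
r[2] = 2(-1) - 6 = -8
r[3] = 2(-8) - 9 = -25
r[4] = 2(-25) - 12 = -62
r[5] = 2(-62) - 15 = -139
r[6] = 2(-139) - 18 = -296
r[7] = 2(-296) - 21 = -613
r[8] = 2(-613) - 24 = -1250
r[9] = 2(-1250) - 27 = -2527

-2527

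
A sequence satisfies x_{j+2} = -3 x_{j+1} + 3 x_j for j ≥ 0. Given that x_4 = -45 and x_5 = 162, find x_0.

Rearranging, x_{j-2} = (x_j + 3 x_{j-1}) / 3.
x_3 = (162 + 3(-45)) / 3 = 27/3 = 9
x_2 = (-45 + 3(9)) / 3 = -18/3 = -6
x_1 = (9 + 3(-6)) / 3 = -9/3 = -3
x_0 = (-6 + 3(-3)) / 3 = -15/3 = -5

-5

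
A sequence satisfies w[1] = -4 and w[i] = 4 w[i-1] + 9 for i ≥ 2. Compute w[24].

-70368744177667

The fixed point is 9/(1 - 4) = -3, so w[i] + 3 = 4(w[i-1] + 3).
Hence w[i] = -1·4^{i-1} - 3.
w[24] = -1·4^{23} - 3 = -1·70368744177664 - 3 = -70368744177667.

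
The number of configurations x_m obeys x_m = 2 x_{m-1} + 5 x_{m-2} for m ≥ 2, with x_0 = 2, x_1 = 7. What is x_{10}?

481984

x_2 = 2(7) + 5(2) = 24
x_3 = 2(24) + 5(7) = 83
x_4 = 2(83) + 5(24) = 286
x_5 = 2(286) + 5(83) = 987
x_6 = 2(987) + 5(286) = 3404
x_7 = 2(3404) + 5(987) = 11743
x_8 = 2(11743) + 5(3404) = 40506
x_9 = 2(40506) + 5(11743) = 139727
x_{10} = 2(139727) + 5(40506) = 481984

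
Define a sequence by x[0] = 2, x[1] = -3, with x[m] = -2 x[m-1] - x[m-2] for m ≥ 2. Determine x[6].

x[2] = -2(-3) - 2 = 4
x[3] = -2(4) - (-3) = -5
x[4] = -2(-5) - 4 = 6
x[5] = -2(6) - (-5) = -7
x[6] = -2(-7) - 6 = 8

8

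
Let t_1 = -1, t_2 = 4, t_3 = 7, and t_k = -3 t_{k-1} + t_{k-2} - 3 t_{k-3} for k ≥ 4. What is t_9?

t_4 = -3·7 + 4 - 3·(-1) = -14
t_5 = -3·(-14) + 7 - 3·4 = 37
t_6 = -3·37 + (-14) - 3·7 = -146
t_7 = -3·(-146) + 37 - 3·(-14) = 517
t_8 = -3·517 + (-146) - 3·37 = -1808
t_9 = -3·(-1808) + 517 - 3·(-146) = 6379

6379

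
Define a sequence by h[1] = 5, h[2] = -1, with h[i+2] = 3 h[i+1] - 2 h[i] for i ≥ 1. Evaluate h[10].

h[3] = 3(-1) - 2(5) = -13
h[4] = 3(-13) - 2(-1) = -37
h[5] = 3(-37) - 2(-13) = -85
h[6] = 3(-85) - 2(-37) = -181
h[7] = 3(-181) - 2(-85) = -373
h[8] = 3(-373) - 2(-181) = -757
h[9] = 3(-757) - 2(-373) = -1525
h[10] = 3(-1525) - 2(-757) = -3061

-3061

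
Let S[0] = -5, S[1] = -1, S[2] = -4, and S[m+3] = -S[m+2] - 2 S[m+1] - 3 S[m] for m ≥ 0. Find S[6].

-23

S[3] = -(-4) - 2(-1) - 3(-5) = 21
S[4] = -21 - 2(-4) - 3(-1) = -10
S[5] = -(-10) - 2(21) - 3(-4) = -20
S[6] = -(-20) - 2(-10) - 3(21) = -23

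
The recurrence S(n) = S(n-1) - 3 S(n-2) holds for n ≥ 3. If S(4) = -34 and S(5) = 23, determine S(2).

5

Rearranging, S(n-2) = (S(n) - S(n-1)) / -3.
S(3) = (23 - (-34)) / -3 = 57/-3 = -19
S(2) = (-34 - (-19)) / -3 = -15/-3 = 5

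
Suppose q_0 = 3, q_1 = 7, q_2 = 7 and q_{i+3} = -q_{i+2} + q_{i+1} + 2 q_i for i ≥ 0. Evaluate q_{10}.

7

q_3 = -7 + 7 + 2·3 = 6
q_4 = -6 + 7 + 2·7 = 15
q_5 = -15 + 6 + 2·7 = 5
q_6 = -5 + 15 + 2·6 = 22
q_7 = -22 + 5 + 2·15 = 13
q_8 = -13 + 22 + 2·5 = 19
q_9 = -19 + 13 + 2·22 = 38
q_{10} = -38 + 19 + 2·13 = 7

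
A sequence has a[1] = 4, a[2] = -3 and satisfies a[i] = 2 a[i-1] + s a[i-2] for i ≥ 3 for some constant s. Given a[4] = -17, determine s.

-1

a[3] = -6 + 4s
a[4] = -12 + 5s
So -12 + 5s = -17, giving s = -1.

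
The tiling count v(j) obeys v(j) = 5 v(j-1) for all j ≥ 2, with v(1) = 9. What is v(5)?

5625

v(2) = 5*9 = 45
v(3) = 5*45 = 225
v(4) = 5*225 = 1125
v(5) = 5*1125 = 5625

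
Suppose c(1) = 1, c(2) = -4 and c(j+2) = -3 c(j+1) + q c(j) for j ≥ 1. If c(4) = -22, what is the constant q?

-2

c(3) = 12 + q
c(4) = -36 - 7q
So -36 - 7q = -22, giving q = -2.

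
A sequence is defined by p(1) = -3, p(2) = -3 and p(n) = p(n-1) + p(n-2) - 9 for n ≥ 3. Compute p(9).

p(3) = (-3) + (-3) - 9 = -15
p(4) = (-15) + (-3) - 9 = -27
p(5) = (-27) + (-15) - 9 = -51
p(6) = (-51) + (-27) - 9 = -87
p(7) = (-87) + (-51) - 9 = -147
p(8) = (-147) + (-87) - 9 = -243
p(9) = (-243) + (-147) - 9 = -399

-399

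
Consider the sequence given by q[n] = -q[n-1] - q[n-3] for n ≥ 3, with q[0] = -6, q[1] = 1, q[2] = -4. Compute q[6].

q[3] = -(-4) - (-6) = 10
q[4] = -10 - 1 = -11
q[5] = -(-11) - (-4) = 15
q[6] = -15 - 10 = -25

-25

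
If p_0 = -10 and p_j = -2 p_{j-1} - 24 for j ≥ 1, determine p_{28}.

The fixed point is -24/(1 + 2) = -8, so p_j + 8 = -2(p_{j-1} + 8).
Hence p_j = -2·(-2)^j - 8.
p_{28} = -2·(-2)^{28} - 8 = -2·268435456 - 8 = -536870920.

-536870920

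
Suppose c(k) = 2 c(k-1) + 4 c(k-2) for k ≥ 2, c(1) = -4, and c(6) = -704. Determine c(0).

1

Let c(0) = x.
c(2) = -8 + 4x
c(3) = -32 + 8x
c(4) = -96 + 32x
c(5) = -320 + 96x
c(6) = -1024 + 320x
So -1024 + 320x = -704, giving x = 1.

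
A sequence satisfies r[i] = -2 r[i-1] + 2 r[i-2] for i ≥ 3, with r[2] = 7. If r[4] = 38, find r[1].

Let r[1] = v.
r[3] = -14 + 2v
r[4] = 42 - 4v
So 42 - 4v = 38, giving v = 1.

1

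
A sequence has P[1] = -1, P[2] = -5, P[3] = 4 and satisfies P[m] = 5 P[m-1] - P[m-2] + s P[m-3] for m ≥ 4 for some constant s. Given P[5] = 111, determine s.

P[4] = 25 - s
P[5] = 121 - 10s
So 121 - 10s = 111, giving s = 1.

1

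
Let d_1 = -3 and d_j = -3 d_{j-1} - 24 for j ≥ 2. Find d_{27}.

The fixed point is -24/(1 + 3) = -6, so d_j + 6 = -3(d_{j-1} + 6).
Hence d_j = 3·(-3)^{j-1} - 6.
d_{27} = 3·(-3)^{26} - 6 = 3·2541865828329 - 6 = 7625597484981.

7625597484981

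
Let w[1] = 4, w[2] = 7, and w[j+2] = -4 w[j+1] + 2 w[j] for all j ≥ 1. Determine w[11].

-3229760

w[3] = -4(7) + 2(4) = -20
w[4] = -4(-20) + 2(7) = 94
w[5] = -4(94) + 2(-20) = -416
w[6] = -4(-416) + 2(94) = 1852
w[7] = -4(1852) + 2(-416) = -8240
w[8] = -4(-8240) + 2(1852) = 36664
w[9] = -4(36664) + 2(-8240) = -163136
w[10] = -4(-163136) + 2(36664) = 725872
w[11] = -4(725872) + 2(-163136) = -3229760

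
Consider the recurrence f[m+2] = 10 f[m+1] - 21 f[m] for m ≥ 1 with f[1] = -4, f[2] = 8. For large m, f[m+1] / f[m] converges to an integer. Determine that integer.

7

The characteristic equation is r^2 - 10r + 21 = 0, which factors as (r - 7)(r - 3) = 0.
So the roots are 7 and 3. Since |7| > |3| and the coefficient of 7^m is non-zero, the ratio tends to 7.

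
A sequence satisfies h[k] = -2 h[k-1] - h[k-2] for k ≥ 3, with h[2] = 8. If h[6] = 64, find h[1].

Let h[1] = y.
h[3] = -16 - y
h[4] = 24 + 2y
h[5] = -32 - 3y
h[6] = 40 + 4y
So 40 + 4y = 64, giving y = 6.

6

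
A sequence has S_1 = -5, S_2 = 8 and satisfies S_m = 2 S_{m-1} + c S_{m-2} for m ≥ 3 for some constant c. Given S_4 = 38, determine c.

S_3 = 16 - 5c
S_4 = 32 - 2c
So 32 - 2c = 38, giving c = -3.

-3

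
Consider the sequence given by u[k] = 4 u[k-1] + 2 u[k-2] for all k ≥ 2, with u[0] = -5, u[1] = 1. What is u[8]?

-39120

u[2] = 4(1) + 2(-5) = -6
u[3] = 4(-6) + 2(1) = -22
u[4] = 4(-22) + 2(-6) = -100
u[5] = 4(-100) + 2(-22) = -444
u[6] = 4(-444) + 2(-100) = -1976
u[7] = 4(-1976) + 2(-444) = -8792
u[8] = 4(-8792) + 2(-1976) = -39120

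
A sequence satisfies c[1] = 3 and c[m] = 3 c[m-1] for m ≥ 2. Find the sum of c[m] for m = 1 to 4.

120

c[2] = 3(3) = 9
c[3] = 3(9) = 27
c[4] = 3(27) = 81
Sum = 3 + 9 + 27 + 81 = 120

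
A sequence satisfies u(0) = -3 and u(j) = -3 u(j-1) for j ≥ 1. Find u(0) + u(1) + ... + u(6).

-1641

u(1) = -3(-3) = 9
u(2) = -3(9) = -27
u(3) = -3(-27) = 81
u(4) = -3(81) = -243
u(5) = -3(-243) = 729
u(6) = -3(729) = -2187
Sum = (-3) + 9 + (-27) + 81 + (-243) + 729 + (-2187) = -1641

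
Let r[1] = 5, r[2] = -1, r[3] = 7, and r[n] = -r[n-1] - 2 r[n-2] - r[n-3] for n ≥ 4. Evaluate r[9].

r[4] = -7 - 2*(-1) - 5 = -10
r[5] = -(-10) - 2*7 - (-1) = -3
r[6] = -(-3) - 2*(-10) - 7 = 16
r[7] = -16 - 2*(-3) - (-10) = 0
r[8] = -0 - 2*16 - (-3) = -29
r[9] = -(-29) - 2*0 - 16 = 13

13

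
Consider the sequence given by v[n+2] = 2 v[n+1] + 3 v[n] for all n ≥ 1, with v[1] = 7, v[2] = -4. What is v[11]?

v[3] = 2*(-4) + 3*7 = 13
v[4] = 2*13 + 3*(-4) = 14
v[5] = 2*14 + 3*13 = 67
v[6] = 2*67 + 3*14 = 176
v[7] = 2*176 + 3*67 = 553
v[8] = 2*553 + 3*176 = 1634
v[9] = 2*1634 + 3*553 = 4927
v[10] = 2*4927 + 3*1634 = 14756
v[11] = 2*14756 + 3*4927 = 44293

44293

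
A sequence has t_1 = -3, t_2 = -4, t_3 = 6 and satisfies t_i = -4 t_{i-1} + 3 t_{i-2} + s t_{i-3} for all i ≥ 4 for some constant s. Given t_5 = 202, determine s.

t_4 = -36 - 3s
t_5 = 162 + 8s
So 162 + 8s = 202, giving s = 5.

5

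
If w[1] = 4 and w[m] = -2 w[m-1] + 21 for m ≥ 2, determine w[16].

98311

The fixed point is 21/(1 + 2) = 7, so w[m] - 7 = -2(w[m-1] - 7).
Hence w[m] = -3·(-2)^{m-1} + 7.
w[16] = -3·(-2)^{15} + 7 = -3·-32768 + 7 = 98311.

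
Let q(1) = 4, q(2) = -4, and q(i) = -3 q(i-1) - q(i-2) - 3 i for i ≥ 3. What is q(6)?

-16

q(3) = -3·(-4) - 4 - 9 = -1
q(4) = -3·(-1) - (-4) - 12 = -5
q(5) = -3·(-5) - (-1) - 15 = 1
q(6) = -3·1 - (-5) - 18 = -16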